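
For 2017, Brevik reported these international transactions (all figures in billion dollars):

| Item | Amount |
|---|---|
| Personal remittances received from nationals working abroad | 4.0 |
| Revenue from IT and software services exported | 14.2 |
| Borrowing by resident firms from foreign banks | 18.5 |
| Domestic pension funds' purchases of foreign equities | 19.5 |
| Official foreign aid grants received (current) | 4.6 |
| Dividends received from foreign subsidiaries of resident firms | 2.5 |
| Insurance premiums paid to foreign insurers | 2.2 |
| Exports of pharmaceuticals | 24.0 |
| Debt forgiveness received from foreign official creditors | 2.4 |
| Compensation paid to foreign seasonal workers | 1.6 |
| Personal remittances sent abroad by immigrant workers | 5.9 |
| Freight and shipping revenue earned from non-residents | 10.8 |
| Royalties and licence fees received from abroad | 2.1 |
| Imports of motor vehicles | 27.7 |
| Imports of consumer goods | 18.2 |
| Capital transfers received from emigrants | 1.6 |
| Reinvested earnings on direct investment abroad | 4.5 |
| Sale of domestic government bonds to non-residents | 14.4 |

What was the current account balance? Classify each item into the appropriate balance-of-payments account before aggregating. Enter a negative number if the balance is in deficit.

11.1

Goods: -27.7 - 18.2 + 24.0 = -21.9
Services: 2.1 - 2.2 + 10.8 + 14.2 = 24.9
Primary income: -1.6 + 4.5 + 2.5 = 5.4
Secondary income: 4.6 + 4.0 - 5.9 = 2.7
Current account = (-21.9) + 24.9 + 5.4 + 2.7 = 11.1
(Excluded from the current account — financial account: borrowing by resident firms from foreign banks 18.5, domestic pension funds' purchases of foreign equities 19.5, sale of domestic government bonds to non-residents 14.4; capital account: debt forgiveness received from foreign official creditors 2.4, capital transfers received from emigrants 1.6.)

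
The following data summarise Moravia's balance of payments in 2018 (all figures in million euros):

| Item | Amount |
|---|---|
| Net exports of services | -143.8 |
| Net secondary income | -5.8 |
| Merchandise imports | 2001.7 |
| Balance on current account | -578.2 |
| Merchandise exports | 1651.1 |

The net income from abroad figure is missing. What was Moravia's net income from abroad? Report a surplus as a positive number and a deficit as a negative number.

Current account = goods balance + services balance + net primary income + net secondary income
Sum of the known components = -500.2
Net income from abroad = CA - (known components) = -578.2 - (-500.2) = -78.0

-78.0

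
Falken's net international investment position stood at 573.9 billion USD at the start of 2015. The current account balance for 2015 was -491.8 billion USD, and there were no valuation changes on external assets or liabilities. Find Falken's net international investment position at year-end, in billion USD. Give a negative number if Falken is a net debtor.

With no valuation effects, change in NIIP = current account = -491.8
End-of-year NIIP = 573.9 + (-491.8) = 82.1

82.1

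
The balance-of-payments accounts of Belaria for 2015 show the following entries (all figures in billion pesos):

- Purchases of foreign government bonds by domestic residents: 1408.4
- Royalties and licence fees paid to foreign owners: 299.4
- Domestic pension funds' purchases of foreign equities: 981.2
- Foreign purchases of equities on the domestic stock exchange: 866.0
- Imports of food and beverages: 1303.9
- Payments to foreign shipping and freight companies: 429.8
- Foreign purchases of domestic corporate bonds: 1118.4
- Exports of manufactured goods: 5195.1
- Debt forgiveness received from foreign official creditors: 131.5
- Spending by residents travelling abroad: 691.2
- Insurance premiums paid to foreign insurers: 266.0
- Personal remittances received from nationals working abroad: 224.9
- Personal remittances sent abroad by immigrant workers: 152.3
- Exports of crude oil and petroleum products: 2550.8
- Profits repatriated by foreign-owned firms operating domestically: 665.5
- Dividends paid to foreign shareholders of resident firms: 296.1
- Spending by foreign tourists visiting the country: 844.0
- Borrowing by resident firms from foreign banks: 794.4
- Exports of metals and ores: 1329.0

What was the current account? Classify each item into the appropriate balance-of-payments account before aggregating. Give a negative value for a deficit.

Goods: 1329.0 + 2550.8 - 1303.9 + 5195.1 = 7771.0
Services: -691.2 + 844.0 - 266.0 - 299.4 - 429.8 = -842.4
Primary income: -665.5 - 296.1 = -961.6
Secondary income: -152.3 + 224.9 = 72.6
Current account = 7771.0 + (-842.4) + (-961.6) + 72.6 = 6039.6
(Excluded from the current account — financial account: purchases of foreign government bonds by domestic residents 1408.4, domestic pension funds' purchases of foreign equities 981.2, foreign purchases of equities on the domestic stock exchange 866.0, foreign purchases of domestic corporate bonds 1118.4, borrowing by resident firms from foreign banks 794.4; capital account: debt forgiveness received from foreign official creditors 131.5.)

6039.6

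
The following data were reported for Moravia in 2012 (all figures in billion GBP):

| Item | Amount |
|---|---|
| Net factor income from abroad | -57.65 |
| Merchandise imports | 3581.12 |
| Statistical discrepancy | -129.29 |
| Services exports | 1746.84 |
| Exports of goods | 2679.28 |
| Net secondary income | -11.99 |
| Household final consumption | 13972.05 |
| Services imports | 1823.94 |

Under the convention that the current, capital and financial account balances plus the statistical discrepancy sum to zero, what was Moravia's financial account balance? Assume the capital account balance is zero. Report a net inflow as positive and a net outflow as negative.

1177.87

Goods balance = 2679.28 - 3581.12 = -901.84
Services balance = 1746.84 - 1823.94 = -77.10
Trade balance (goods + services) = -901.84 + (-77.10) = -978.94
Net primary income = -57.65
Net secondary income = -11.99
Current account = -978.94 + (-57.65) + (-11.99) = -1048.58
Financial account = -(-1048.58 + (-129.29)) = 1177.87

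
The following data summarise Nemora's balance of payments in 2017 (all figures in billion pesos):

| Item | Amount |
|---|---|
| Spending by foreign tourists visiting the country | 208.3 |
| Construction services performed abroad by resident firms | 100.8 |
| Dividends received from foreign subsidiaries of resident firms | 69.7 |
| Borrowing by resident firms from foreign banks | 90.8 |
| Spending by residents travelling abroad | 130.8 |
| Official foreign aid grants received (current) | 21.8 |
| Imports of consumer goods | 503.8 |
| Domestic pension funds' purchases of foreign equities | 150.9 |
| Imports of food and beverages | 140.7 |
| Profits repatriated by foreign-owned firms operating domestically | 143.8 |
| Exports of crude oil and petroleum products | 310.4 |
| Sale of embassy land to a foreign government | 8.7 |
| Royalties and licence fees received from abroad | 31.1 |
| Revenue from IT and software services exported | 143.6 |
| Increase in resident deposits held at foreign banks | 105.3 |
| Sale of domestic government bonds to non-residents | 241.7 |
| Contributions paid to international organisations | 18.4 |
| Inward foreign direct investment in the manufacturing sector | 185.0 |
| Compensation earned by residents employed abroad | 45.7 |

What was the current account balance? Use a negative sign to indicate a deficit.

-6.1

Goods: -140.7 + 310.4 - 503.8 = -334.1
Services: 100.8 + 208.3 + 143.6 + 31.1 - 130.8 = 353.0
Primary income: -143.8 + 69.7 + 45.7 = -28.4
Secondary income: 21.8 - 18.4 = 3.4
Current account = (-334.1) + 353.0 + (-28.4) + 3.4 = -6.1
(Excluded from the current account — financial account: borrowing by resident firms from foreign banks 90.8, domestic pension funds' purchases of foreign equities 150.9, increase in resident deposits held at foreign banks 105.3, sale of domestic government bonds to non-residents 241.7, inward foreign direct investment in the manufacturing sector 185.0; capital account: sale of embassy land to a foreign government 8.7.)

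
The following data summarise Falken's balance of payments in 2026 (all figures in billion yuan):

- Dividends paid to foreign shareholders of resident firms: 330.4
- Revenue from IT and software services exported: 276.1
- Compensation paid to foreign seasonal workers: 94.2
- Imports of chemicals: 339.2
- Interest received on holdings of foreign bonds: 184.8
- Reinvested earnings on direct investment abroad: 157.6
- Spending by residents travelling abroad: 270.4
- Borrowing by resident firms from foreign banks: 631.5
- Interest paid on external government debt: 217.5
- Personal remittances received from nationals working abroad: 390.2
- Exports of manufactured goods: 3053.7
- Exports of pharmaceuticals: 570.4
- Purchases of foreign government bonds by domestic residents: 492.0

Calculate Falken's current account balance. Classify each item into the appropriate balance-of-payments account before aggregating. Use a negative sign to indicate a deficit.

Goods: -339.2 + 3053.7 + 570.4 = 3284.9
Services: -270.4 + 276.1 = 5.7
Primary income: -217.5 + 157.6 - 330.4 - 94.2 + 184.8 = -299.7
Secondary income: 390.2
Current account = 3284.9 + 5.7 + (-299.7) + 390.2 = 3381.1
(Excluded from the current account — financial account: borrowing by resident firms from foreign banks 631.5, purchases of foreign government bonds by domestic residents 492.0.)

3381.1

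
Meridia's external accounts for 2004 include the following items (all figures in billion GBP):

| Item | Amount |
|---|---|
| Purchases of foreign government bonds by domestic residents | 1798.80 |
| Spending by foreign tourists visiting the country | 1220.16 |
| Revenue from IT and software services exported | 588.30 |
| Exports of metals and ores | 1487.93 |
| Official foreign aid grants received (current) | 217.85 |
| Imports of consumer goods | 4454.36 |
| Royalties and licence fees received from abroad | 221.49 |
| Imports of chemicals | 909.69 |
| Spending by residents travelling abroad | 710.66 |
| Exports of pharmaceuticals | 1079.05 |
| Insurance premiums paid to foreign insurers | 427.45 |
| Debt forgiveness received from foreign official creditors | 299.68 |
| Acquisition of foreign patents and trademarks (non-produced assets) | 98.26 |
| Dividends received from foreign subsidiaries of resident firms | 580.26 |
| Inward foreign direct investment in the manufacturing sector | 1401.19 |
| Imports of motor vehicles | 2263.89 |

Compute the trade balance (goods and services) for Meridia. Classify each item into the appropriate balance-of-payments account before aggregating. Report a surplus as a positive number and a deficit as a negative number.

Goods: 1487.93 - 909.69 - 4454.36 - 2263.89 + 1079.05 = -5060.96
Services: 588.30 - 427.45 + 221.49 - 710.66 + 1220.16 = 891.84
Trade balance = -5060.96 + 891.84 = -4169.12
(Excluded from the trade balance — financial account: purchases of foreign government bonds by domestic residents 1798.80, inward foreign direct investment in the manufacturing sector 1401.19; secondary income: official foreign aid grants received (current) 217.85; capital account: debt forgiveness received from foreign official creditors 299.68, acquisition of foreign patents and trademarks (non-produced assets) 98.26; primary income: dividends received from foreign subsidiaries of resident firms 580.26.)

-4169.12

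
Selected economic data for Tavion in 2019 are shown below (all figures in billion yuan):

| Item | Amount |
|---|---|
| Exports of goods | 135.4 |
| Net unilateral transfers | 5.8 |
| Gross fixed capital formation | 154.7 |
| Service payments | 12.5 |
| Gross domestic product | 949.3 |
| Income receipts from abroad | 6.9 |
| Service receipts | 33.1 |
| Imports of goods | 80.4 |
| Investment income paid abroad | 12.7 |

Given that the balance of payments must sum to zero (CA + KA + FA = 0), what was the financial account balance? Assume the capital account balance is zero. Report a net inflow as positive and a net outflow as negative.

-75.6

Goods balance = 135.4 - 80.4 = 55.0
Services balance = 33.1 - 12.5 = 20.6
Trade balance (goods + services) = 55.0 + 20.6 = 75.6
Net primary income = 6.9 - 12.7 = -5.8
Net secondary income = 5.8
Current account = 75.6 + (-5.8) + 5.8 = 75.6
Financial account = -(75.6) = -75.6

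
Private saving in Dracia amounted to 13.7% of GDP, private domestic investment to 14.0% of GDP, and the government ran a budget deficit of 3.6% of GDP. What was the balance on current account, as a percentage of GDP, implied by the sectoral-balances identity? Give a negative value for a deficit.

-3.9

By the sectoral-balances identity, CA = (S_private - I) + (T - G).
Private balance = 13.7 - 14.0 = -0.3
Government balance (T - G) = -3.6
CA = -0.3 + (-3.6) = -3.9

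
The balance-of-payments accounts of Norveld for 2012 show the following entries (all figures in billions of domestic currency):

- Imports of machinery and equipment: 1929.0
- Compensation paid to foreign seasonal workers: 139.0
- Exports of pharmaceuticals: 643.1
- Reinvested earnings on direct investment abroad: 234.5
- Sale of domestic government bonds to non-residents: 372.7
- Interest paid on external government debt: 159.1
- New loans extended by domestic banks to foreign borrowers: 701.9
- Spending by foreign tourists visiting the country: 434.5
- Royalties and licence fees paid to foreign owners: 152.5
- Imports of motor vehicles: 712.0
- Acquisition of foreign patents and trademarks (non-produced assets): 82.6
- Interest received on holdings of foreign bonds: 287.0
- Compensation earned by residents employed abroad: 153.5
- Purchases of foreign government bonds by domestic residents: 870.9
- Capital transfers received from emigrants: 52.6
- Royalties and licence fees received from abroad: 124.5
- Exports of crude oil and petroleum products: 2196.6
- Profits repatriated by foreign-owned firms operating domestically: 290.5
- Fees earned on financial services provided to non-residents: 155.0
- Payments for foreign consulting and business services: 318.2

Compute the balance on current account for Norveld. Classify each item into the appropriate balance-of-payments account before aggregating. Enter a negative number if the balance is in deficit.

528.4

Goods: -712.0 + 2196.6 - 1929.0 + 643.1 = 198.7
Services: -152.5 + 155.0 - 318.2 + 434.5 + 124.5 = 243.3
Primary income: 287.0 - 159.1 - 139.0 + 234.5 - 290.5 + 153.5 = 86.4
Current account = 198.7 + 243.3 + 86.4 = 528.4
(Excluded from the current account — financial account: sale of domestic government bonds to non-residents 372.7, new loans extended by domestic banks to foreign borrowers 701.9, purchases of foreign government bonds by domestic residents 870.9; capital account: acquisition of foreign patents and trademarks (non-produced assets) 82.6, capital transfers received from emigrants 52.6.)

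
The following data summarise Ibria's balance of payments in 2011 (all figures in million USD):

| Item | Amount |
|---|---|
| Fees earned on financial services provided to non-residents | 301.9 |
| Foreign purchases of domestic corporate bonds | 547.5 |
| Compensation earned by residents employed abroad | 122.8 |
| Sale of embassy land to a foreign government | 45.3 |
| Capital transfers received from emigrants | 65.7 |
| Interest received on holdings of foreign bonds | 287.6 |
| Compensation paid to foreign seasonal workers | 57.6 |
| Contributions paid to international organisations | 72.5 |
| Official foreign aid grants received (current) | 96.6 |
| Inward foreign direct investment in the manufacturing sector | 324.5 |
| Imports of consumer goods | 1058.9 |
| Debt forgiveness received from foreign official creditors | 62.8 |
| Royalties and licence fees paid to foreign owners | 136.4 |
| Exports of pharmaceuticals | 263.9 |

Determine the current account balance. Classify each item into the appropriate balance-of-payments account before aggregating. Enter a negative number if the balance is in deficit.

Goods: 263.9 - 1058.9 = -795.0
Services: 301.9 - 136.4 = 165.5
Primary income: 287.6 + 122.8 - 57.6 = 352.8
Secondary income: -72.5 + 96.6 = 24.1
Current account = (-795.0) + 165.5 + 352.8 + 24.1 = -252.6
(Excluded from the current account — financial account: foreign purchases of domestic corporate bonds 547.5, inward foreign direct investment in the manufacturing sector 324.5; capital account: sale of embassy land to a foreign government 45.3, capital transfers received from emigrants 65.7, debt forgiveness received from foreign official creditors 62.8.)

-252.6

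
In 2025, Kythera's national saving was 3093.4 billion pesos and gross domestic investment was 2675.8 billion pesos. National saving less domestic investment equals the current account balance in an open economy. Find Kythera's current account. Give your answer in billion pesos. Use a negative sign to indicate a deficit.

417.6

S - I = CA (net lending to the rest of the world).
CA = S - I = 3093.4 - 2675.8 = 417.6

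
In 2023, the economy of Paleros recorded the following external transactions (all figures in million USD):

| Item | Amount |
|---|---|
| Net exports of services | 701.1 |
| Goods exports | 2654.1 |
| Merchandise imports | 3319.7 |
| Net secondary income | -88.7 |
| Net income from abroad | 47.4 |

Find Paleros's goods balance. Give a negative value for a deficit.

-665.6

Goods balance = 2654.1 - 3319.7 = -665.6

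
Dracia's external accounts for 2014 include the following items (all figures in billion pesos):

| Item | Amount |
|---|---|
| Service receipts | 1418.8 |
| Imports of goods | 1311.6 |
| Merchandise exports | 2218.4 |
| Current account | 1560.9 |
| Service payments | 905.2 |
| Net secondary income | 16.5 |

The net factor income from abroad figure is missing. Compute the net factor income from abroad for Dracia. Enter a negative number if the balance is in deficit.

Current account = goods balance + services balance + net primary income + net secondary income
Sum of the known components = 1436.9
Net factor income from abroad = CA - (known components) = 1560.9 - 1436.9 = 124.0

124.0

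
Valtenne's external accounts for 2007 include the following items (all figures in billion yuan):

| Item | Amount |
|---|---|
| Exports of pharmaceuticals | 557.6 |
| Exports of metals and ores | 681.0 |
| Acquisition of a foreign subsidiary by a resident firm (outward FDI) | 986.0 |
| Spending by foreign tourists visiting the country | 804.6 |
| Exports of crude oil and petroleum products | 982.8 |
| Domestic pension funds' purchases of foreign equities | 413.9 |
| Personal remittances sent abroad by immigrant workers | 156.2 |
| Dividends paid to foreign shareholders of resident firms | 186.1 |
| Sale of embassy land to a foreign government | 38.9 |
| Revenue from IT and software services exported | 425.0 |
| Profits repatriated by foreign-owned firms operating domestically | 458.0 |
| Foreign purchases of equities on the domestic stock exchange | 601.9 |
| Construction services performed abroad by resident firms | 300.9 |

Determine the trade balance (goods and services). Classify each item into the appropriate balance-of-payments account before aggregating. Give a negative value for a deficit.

3751.9

Goods: 982.8 + 681.0 + 557.6 = 2221.4
Services: 804.6 + 425.0 + 300.9 = 1530.5
Trade balance = 2221.4 + 1530.5 = 3751.9
(Excluded from the trade balance — financial account: acquisition of a foreign subsidiary by a resident firm (outward FDI) 986.0, domestic pension funds' purchases of foreign equities 413.9, foreign purchases of equities on the domestic stock exchange 601.9; secondary income: personal remittances sent abroad by immigrant workers 156.2; primary income: dividends paid to foreign shareholders of resident firms 186.1, profits repatriated by foreign-owned firms operating domestically 458.0; capital account: sale of embassy land to a foreign government 38.9.)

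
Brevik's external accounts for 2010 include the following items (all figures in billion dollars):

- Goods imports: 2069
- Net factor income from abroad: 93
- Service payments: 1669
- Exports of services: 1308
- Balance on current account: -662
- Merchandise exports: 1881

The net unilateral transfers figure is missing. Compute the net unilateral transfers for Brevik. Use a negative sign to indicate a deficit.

-206

Current account = goods balance + services balance + net primary income + net secondary income
Sum of the known components = -456
Net unilateral transfers = CA - (known components) = -662 - (-456) = -206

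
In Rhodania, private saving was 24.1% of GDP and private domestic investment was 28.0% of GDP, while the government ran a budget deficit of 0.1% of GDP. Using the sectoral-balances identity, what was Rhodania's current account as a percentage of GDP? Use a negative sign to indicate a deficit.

-4.0

By the sectoral-balances identity, CA = (S_private - I) + (T - G).
Private balance = 24.1 - 28.0 = -3.9
Government balance (T - G) = -0.1
CA = -3.9 + (-0.1) = -4.0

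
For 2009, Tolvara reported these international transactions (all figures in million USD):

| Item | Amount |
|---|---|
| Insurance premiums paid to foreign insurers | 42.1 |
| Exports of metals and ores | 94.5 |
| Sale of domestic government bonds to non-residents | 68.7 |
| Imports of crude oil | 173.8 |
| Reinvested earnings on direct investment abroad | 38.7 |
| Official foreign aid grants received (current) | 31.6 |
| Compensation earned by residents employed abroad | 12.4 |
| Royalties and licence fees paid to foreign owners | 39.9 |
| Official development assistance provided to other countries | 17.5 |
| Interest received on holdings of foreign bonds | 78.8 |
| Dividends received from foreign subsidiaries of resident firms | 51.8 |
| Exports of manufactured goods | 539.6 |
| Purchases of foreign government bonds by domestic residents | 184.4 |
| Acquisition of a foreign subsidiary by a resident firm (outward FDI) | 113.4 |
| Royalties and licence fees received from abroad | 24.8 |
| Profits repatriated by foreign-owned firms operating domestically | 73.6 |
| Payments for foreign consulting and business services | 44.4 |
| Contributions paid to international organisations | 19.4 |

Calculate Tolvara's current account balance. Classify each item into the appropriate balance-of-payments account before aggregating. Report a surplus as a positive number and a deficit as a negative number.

Goods: 94.5 - 173.8 + 539.6 = 460.3
Services: -42.1 + 24.8 - 44.4 - 39.9 = -101.6
Primary income: 12.4 - 73.6 + 38.7 + 78.8 + 51.8 = 108.1
Secondary income: 31.6 - 17.5 - 19.4 = -5.3
Current account = 460.3 + (-101.6) + 108.1 + (-5.3) = 461.5
(Excluded from the current account — financial account: sale of domestic government bonds to non-residents 68.7, purchases of foreign government bonds by domestic residents 184.4, acquisition of a foreign subsidiary by a resident firm (outward FDI) 113.4.)

461.5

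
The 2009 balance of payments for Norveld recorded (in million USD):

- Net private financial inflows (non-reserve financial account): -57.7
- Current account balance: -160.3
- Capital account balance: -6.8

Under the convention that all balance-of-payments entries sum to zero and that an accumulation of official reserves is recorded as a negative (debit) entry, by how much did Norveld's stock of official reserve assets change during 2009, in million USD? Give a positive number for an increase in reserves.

-224.8

Official reserve transactions balance = -((-160.3) + (-6.8) + (-57.7)) = 224.8
An accumulation of reserves is recorded as a debit (negative entry), so the change in the stock of reserves is the negative of that balance.
Change in official reserves = -(224.8) = -224.8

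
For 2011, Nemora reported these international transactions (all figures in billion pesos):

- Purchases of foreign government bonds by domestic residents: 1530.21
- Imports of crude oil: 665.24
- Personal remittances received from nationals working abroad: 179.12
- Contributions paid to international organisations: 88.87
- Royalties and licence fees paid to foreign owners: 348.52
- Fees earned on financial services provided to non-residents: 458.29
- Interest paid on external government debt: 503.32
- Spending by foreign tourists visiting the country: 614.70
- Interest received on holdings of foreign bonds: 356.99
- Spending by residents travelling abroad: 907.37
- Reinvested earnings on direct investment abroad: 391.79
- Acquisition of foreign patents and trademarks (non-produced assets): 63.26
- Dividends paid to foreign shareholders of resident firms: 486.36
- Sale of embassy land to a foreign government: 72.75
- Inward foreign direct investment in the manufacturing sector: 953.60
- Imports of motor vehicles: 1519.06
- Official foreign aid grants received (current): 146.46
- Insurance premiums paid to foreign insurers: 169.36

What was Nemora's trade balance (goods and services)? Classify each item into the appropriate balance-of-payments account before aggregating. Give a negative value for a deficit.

-2536.56

Goods: -665.24 - 1519.06 = -2184.30
Services: -348.52 - 907.37 + 614.70 + 458.29 - 169.36 = -352.26
Trade balance = -2184.30 + (-352.26) = -2536.56
(Excluded from the trade balance — financial account: purchases of foreign government bonds by domestic residents 1530.21, inward foreign direct investment in the manufacturing sector 953.60; secondary income: personal remittances received from nationals working abroad 179.12, contributions paid to international organisations 88.87, official foreign aid grants received (current) 146.46; primary income: interest paid on external government debt 503.32, interest received on holdings of foreign bonds 356.99, reinvested earnings on direct investment abroad 391.79, dividends paid to foreign shareholders of resident firms 486.36; capital account: acquisition of foreign patents and trademarks (non-produced assets) 63.26, sale of embassy land to a foreign government 72.75.)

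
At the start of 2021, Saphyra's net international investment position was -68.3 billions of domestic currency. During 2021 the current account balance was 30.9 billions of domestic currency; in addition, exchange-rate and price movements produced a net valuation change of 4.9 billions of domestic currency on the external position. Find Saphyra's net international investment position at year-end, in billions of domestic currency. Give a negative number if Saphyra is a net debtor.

Change in NIIP = current account + net valuation change = 30.9 + 4.9 = 35.8
End-of-year NIIP = -68.3 + 35.8 = -32.5

-32.5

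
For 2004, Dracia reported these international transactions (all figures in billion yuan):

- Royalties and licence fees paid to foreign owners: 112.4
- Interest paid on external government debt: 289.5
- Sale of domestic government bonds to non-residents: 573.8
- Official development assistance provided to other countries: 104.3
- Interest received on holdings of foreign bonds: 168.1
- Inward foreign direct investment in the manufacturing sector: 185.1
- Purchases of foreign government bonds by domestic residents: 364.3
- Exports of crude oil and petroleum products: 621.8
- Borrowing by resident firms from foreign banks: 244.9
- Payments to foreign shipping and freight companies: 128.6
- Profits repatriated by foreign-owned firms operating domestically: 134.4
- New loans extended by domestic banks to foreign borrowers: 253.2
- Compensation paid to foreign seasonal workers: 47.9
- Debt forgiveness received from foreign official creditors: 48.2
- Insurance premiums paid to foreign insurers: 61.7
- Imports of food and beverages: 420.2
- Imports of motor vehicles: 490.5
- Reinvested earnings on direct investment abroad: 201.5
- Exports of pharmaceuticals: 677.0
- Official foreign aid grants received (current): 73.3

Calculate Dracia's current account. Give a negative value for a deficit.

-47.8

Goods: -420.2 + 677.0 + 621.8 - 490.5 = 388.1
Services: -128.6 - 61.7 - 112.4 = -302.7
Primary income: 201.5 + 168.1 - 134.4 - 47.9 - 289.5 = -102.2
Secondary income: -104.3 + 73.3 = -31.0
Current account = 388.1 + (-302.7) + (-102.2) + (-31.0) = -47.8
(Excluded from the current account — financial account: sale of domestic government bonds to non-residents 573.8, inward foreign direct investment in the manufacturing sector 185.1, purchases of foreign government bonds by domestic residents 364.3, borrowing by resident firms from foreign banks 244.9, new loans extended by domestic banks to foreign borrowers 253.2; capital account: debt forgiveness received from foreign official creditors 48.2.)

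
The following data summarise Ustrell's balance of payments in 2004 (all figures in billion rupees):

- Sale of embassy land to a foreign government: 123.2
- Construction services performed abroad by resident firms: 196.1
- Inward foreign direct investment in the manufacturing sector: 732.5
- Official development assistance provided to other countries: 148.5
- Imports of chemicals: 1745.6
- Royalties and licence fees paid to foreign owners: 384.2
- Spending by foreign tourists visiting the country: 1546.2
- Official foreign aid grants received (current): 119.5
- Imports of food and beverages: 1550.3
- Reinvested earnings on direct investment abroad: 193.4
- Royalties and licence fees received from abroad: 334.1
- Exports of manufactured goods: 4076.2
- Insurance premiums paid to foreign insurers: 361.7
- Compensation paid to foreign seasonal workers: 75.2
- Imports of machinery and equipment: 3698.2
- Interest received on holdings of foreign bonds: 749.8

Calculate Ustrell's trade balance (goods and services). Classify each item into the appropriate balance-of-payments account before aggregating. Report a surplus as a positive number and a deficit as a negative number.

-1587.4

Goods: 4076.2 - 1550.3 - 3698.2 - 1745.6 = -2917.9
Services: 1546.2 - 384.2 - 361.7 + 334.1 + 196.1 = 1330.5
Trade balance = -2917.9 + 1330.5 = -1587.4
(Excluded from the trade balance — capital account: sale of embassy land to a foreign government 123.2; financial account: inward foreign direct investment in the manufacturing sector 732.5; secondary income: official development assistance provided to other countries 148.5, official foreign aid grants received (current) 119.5; primary income: reinvested earnings on direct investment abroad 193.4, compensation paid to foreign seasonal workers 75.2, interest received on holdings of foreign bonds 749.8.)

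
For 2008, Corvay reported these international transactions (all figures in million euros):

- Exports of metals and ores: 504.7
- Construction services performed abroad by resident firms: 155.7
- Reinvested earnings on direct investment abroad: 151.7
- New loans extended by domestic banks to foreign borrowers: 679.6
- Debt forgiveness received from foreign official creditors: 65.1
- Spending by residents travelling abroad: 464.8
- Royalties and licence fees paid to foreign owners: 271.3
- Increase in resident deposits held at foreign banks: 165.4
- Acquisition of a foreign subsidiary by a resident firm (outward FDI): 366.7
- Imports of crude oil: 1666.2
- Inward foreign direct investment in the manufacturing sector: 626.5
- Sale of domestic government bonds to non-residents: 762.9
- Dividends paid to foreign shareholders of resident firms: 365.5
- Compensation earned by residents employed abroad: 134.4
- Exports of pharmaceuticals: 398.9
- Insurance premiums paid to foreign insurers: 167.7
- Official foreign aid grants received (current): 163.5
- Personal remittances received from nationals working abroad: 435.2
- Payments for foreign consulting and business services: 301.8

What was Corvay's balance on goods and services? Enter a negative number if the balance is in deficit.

-1812.5

Goods: -1666.2 + 504.7 + 398.9 = -762.6
Services: -167.7 - 271.3 - 464.8 + 155.7 - 301.8 = -1049.9
Trade balance = -762.6 + (-1049.9) = -1812.5
(Excluded from the trade balance — primary income: reinvested earnings on direct investment abroad 151.7, dividends paid to foreign shareholders of resident firms 365.5, compensation earned by residents employed abroad 134.4; financial account: new loans extended by domestic banks to foreign borrowers 679.6, increase in resident deposits held at foreign banks 165.4, acquisition of a foreign subsidiary by a resident firm (outward FDI) 366.7, inward foreign direct investment in the manufacturing sector 626.5, sale of domestic government bonds to non-residents 762.9; capital account: debt forgiveness received from foreign official creditors 65.1; secondary income: official foreign aid grants received (current) 163.5, personal remittances received from nationals working abroad 435.2.)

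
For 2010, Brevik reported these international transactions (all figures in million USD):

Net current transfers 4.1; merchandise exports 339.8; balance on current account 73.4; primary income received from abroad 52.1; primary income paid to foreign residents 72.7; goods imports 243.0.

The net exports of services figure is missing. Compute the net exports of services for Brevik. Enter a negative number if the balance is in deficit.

-6.9

Current account = goods balance + services balance + net primary income + net secondary income
Sum of the known components = 80.3
Net exports of services = CA - (known components) = 73.4 - 80.3 = -6.9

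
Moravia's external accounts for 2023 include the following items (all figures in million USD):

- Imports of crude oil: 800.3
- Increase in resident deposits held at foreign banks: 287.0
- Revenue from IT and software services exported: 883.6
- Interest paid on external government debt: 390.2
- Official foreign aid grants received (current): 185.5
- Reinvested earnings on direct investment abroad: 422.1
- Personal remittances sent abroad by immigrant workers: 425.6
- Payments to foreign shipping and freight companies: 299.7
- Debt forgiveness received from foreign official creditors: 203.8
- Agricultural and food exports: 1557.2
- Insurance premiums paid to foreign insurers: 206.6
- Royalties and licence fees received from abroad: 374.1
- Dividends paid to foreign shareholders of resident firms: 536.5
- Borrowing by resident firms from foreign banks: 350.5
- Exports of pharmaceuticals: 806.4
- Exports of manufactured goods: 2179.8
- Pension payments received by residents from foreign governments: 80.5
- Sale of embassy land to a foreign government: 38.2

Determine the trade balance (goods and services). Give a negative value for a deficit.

Goods: 806.4 + 2179.8 - 800.3 + 1557.2 = 3743.1
Services: 883.6 - 299.7 + 374.1 - 206.6 = 751.4
Trade balance = 3743.1 + 751.4 = 4494.5
(Excluded from the trade balance — financial account: increase in resident deposits held at foreign banks 287.0, borrowing by resident firms from foreign banks 350.5; primary income: interest paid on external government debt 390.2, reinvested earnings on direct investment abroad 422.1, dividends paid to foreign shareholders of resident firms 536.5; secondary income: official foreign aid grants received (current) 185.5, personal remittances sent abroad by immigrant workers 425.6, pension payments received by residents from foreign governments 80.5; capital account: debt forgiveness received from foreign official creditors 203.8, sale of embassy land to a foreign government 38.2.)

4494.5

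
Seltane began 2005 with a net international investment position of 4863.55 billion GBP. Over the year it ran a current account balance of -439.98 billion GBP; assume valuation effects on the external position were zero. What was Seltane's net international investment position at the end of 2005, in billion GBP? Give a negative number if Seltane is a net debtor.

With no valuation effects, change in NIIP = current account = -439.98
End-of-year NIIP = 4863.55 + (-439.98) = 4423.57

4423.57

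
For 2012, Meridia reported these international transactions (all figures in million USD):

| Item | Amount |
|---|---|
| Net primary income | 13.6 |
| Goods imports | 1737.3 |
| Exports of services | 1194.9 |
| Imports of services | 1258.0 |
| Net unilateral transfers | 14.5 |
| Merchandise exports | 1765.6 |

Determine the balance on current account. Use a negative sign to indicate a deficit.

-6.7

Goods balance = 1765.6 - 1737.3 = 28.3
Services balance = 1194.9 - 1258.0 = -63.1
Trade balance (goods + services) = 28.3 + (-63.1) = -34.8
Net primary income = 13.6
Net secondary income = 14.5
Current account = -34.8 + 13.6 + 14.5 = -6.7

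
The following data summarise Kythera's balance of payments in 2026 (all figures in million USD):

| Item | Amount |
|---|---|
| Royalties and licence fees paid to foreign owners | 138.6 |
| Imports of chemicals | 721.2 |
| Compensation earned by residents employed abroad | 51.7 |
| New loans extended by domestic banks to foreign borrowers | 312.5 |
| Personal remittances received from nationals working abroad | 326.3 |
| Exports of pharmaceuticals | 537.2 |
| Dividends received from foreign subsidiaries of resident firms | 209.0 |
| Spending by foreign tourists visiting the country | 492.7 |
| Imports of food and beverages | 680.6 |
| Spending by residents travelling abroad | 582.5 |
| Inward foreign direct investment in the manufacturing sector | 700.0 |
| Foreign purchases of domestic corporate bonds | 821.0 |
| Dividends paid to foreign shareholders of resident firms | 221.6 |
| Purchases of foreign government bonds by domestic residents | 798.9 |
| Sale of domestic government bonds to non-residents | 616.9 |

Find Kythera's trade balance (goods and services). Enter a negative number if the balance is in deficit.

-1093.0

Goods: -721.2 - 680.6 + 537.2 = -864.6
Services: 492.7 - 138.6 - 582.5 = -228.4
Trade balance = -864.6 + (-228.4) = -1093.0
(Excluded from the trade balance — primary income: compensation earned by residents employed abroad 51.7, dividends received from foreign subsidiaries of resident firms 209.0, dividends paid to foreign shareholders of resident firms 221.6; financial account: new loans extended by domestic banks to foreign borrowers 312.5, inward foreign direct investment in the manufacturing sector 700.0, foreign purchases of domestic corporate bonds 821.0, purchases of foreign government bonds by domestic residents 798.9, sale of domestic government bonds to non-residents 616.9; secondary income: personal remittances received from nationals working abroad 326.3.)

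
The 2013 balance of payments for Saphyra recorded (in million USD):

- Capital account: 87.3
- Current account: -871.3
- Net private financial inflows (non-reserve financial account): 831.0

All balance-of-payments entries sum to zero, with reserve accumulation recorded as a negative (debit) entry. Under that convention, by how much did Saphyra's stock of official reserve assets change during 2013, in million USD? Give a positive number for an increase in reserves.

Official reserve transactions balance = -((-871.3) + 87.3 + 831.0) = -47.0
An accumulation of reserves is recorded as a debit (negative entry), so the change in the stock of reserves is the negative of that balance.
Change in official reserves = -(-47.0) = 47.0

47.0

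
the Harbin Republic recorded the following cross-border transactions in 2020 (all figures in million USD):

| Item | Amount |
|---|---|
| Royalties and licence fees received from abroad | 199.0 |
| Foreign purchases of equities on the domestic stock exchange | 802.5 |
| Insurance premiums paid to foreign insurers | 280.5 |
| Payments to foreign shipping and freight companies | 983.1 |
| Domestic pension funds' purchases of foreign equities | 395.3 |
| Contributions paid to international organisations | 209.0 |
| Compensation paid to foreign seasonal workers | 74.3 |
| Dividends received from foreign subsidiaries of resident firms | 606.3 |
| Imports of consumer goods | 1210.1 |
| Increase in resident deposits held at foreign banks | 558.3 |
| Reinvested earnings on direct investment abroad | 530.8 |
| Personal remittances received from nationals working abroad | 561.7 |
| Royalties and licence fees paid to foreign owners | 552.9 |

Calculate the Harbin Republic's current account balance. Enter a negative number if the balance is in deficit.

-1412.1

Goods: -1210.1
Services: 199.0 - 552.9 - 983.1 - 280.5 = -1617.5
Primary income: 530.8 + 606.3 - 74.3 = 1062.8
Secondary income: 561.7 - 209.0 = 352.7
Current account = (-1210.1) + (-1617.5) + 1062.8 + 352.7 = -1412.1
(Excluded from the current account — financial account: foreign purchases of equities on the domestic stock exchange 802.5, domestic pension funds' purchases of foreign equities 395.3, increase in resident deposits held at foreign banks 558.3.)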